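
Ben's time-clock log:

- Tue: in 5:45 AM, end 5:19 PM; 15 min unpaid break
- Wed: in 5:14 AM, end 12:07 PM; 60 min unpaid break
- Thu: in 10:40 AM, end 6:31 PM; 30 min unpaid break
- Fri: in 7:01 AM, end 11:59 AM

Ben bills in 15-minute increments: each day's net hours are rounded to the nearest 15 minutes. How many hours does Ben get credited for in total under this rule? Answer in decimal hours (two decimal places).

Tue: 5:45 AM–5:19 PM = 11 h 34 min − 15 min = 11 h 19 min → rounds to 11 h 15 min
Wed: 5:14 AM–12:07 PM = 6 h 53 min − 60 min = 5 h 53 min → rounds to 6 h 0 min
Thu: 10:40 AM–6:31 PM = 7 h 51 min − 30 min = 7 h 21 min → rounds to 7 h 15 min
Fri: 7:01 AM–11:59 AM = 4 h 58 min → rounds to 5 h 0 min
Total credited: 29 h 30 min.

29.50 hours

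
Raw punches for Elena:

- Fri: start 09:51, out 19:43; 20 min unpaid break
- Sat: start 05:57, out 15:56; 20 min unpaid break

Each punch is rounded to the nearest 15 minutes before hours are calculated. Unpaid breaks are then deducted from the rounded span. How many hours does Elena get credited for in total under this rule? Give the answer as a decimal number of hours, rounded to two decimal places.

19.33 hours

Fri: in 09:51→09:45, out 19:43→19:45; 10 h 0 min − 20 min = 9 h 40 min
Sat: in 05:57→06:00, out 15:56→16:00; 10 h 0 min − 20 min = 9 h 40 min
Total credited: 19 h 20 min.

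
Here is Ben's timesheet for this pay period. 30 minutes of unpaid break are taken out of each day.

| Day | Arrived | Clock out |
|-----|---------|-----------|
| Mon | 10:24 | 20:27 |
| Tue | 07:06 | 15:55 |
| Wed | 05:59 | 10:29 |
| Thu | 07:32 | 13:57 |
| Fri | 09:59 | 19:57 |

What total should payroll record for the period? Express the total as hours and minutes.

37 h 15 min

Mon: 10:24–20:27 = 10 h 3 min; less 30 min break → 9 h 33 min
Tue: 07:06–15:55 = 8 h 49 min; less 30 min break → 8 h 19 min
Wed: 05:59–10:29 = 4 h 30 min; less 30 min break → 4 h 0 min
Thu: 07:32–13:57 = 6 h 25 min; less 30 min break → 5 h 55 min
Fri: 09:59–19:57 = 9 h 58 min; less 30 min break → 9 h 28 min
Total: 9 h 33 min + 8 h 19 min + 4 h 0 min + 5 h 55 min + 9 h 28 min = 37 h 15 min.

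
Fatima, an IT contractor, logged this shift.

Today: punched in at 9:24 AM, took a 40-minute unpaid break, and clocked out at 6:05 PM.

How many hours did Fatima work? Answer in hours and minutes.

Today: 9:24 AM–6:05 PM = 8 h 41 min; less 40 min break → 8 h 1 min

8 h 1 min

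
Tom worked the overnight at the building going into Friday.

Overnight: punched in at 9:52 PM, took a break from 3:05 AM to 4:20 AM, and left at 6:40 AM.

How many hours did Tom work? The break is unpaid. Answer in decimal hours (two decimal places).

7.55 hours

Overnight: 9:52 PM → midnight = 2 h 8 min; midnight → 6:40 AM = 6 h 40 min; span 8 h 48 min; less 75 min break → 7 h 33 min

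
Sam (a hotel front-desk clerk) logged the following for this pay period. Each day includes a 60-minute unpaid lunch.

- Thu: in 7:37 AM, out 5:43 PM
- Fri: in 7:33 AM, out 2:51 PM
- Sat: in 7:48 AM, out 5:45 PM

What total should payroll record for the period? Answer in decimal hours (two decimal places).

24.35 hours

Thu: 7:37 AM–5:43 PM = 10 h 6 min; less 60 min break → 9 h 6 min
Fri: 7:33 AM–2:51 PM = 7 h 18 min; less 60 min break → 6 h 18 min
Sat: 7:48 AM–5:45 PM = 9 h 57 min; less 60 min break → 8 h 57 min
Total: 9 h 6 min + 6 h 18 min + 8 h 57 min = 24 h 21 min.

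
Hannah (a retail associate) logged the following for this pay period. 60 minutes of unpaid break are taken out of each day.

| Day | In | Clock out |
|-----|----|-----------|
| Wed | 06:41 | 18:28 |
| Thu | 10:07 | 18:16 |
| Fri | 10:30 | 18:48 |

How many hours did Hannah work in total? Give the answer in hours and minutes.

25 h 14 min

Wed: 06:41–18:28 = 11 h 47 min; less 60 min break → 10 h 47 min
Thu: 10:07–18:16 = 8 h 9 min; less 60 min break → 7 h 9 min
Fri: 10:30–18:48 = 8 h 18 min; less 60 min break → 7 h 18 min
Total: 10 h 47 min + 7 h 9 min + 7 h 18 min = 25 h 14 min.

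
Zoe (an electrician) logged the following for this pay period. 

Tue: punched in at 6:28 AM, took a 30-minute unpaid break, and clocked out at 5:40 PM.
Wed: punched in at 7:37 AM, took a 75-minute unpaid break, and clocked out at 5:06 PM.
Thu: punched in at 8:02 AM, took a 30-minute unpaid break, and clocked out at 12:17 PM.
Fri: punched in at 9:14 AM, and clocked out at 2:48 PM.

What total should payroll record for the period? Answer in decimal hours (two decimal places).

28.25 hours

Tue: 6:28 AM–5:40 PM = 11 h 12 min; less 30 min break → 10 h 42 min
Wed: 7:37 AM–5:06 PM = 9 h 29 min; less 75 min break → 8 h 14 min
Thu: 8:02 AM–12:17 PM = 4 h 15 min; less 30 min break → 3 h 45 min
Fri: 9:14 AM–2:48 PM = 5 h 34 min
Total: 10 h 42 min + 8 h 14 min + 3 h 45 min + 5 h 34 min = 28 h 15 min.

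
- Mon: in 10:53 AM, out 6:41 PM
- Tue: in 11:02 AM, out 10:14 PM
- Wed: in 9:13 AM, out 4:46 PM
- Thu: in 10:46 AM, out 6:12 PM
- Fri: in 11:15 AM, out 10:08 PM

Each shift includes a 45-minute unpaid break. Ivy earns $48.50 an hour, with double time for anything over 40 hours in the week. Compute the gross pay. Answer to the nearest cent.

$2048.32

Mon: 10:53 AM–6:41 PM = 7 h 48 min; less 45 min break → 7 h 3 min
Tue: 11:02 AM–10:14 PM = 11 h 12 min; less 45 min break → 10 h 27 min
Wed: 9:13 AM–4:46 PM = 7 h 33 min; less 45 min break → 6 h 48 min
Thu: 10:46 AM–6:12 PM = 7 h 26 min; less 45 min break → 6 h 41 min
Fri: 11:15 AM–10:08 PM = 10 h 53 min; less 45 min break → 10 h 8 min
Total worked: 41 h 7 min = 2467 min.
Regular 40 h 0 min = 2400 min at $48.50/h; overtime 1 h 7 min = 67 min at $97.00/h.
Pay = (2400 × $48.50 + 67 × $97.00) ÷ 60 = $2048.32.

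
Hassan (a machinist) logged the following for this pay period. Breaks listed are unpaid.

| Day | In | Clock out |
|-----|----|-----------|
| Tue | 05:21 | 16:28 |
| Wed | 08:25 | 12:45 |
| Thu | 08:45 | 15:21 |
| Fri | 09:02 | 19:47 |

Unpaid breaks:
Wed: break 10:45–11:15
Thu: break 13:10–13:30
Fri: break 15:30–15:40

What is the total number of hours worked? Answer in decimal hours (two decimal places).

31.80 hours

Tue: 05:21–16:28 = 11 h 7 min
Wed: 08:25–12:45 = 4 h 20 min; less 30 min break → 3 h 50 min
Thu: 08:45–15:21 = 6 h 36 min; less 20 min break → 6 h 16 min
Fri: 09:02–19:47 = 10 h 45 min; less 10 min break → 10 h 35 min
Total: 11 h 7 min + 3 h 50 min + 6 h 16 min + 10 h 35 min = 31 h 48 min.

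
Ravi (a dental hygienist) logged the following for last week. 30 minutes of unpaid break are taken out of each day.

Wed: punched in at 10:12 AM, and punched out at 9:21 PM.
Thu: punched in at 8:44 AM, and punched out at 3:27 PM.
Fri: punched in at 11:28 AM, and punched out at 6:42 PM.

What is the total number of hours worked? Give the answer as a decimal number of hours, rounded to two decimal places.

23.60 hours

Wed: 10:12 AM–9:21 PM = 11 h 9 min; less 30 min break → 10 h 39 min
Thu: 8:44 AM–3:27 PM = 6 h 43 min; less 30 min break → 6 h 13 min
Fri: 11:28 AM–6:42 PM = 7 h 14 min; less 30 min break → 6 h 44 min
Total: 10 h 39 min + 6 h 13 min + 6 h 44 min = 23 h 36 min.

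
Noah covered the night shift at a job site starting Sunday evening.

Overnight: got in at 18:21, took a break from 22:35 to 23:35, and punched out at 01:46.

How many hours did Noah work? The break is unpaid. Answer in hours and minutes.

6 h 25 min

Overnight: 18:21 → midnight = 5 h 39 min; midnight → 01:46 = 1 h 46 min; span 7 h 25 min; less 60 min break → 6 h 25 min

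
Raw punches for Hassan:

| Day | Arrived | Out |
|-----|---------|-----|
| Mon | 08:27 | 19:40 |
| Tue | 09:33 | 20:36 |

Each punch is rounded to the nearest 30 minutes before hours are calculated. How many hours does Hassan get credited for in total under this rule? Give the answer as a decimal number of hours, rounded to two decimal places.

Mon: in 08:27→08:30, out 19:40→19:30; 11 h 0 min
Tue: in 09:33→09:30, out 20:36→20:30; 11 h 0 min
Total credited: 22 h 0 min.

22.00 hours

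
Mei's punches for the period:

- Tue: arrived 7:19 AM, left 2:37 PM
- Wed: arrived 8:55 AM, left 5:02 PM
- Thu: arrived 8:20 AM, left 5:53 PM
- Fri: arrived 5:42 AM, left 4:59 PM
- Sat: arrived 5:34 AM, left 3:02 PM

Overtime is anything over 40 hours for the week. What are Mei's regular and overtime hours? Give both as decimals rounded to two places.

Regular 40.00 hours, overtime 5.72 hours

Tue: 7:19 AM–2:37 PM = 7 h 18 min
Wed: 8:55 AM–5:02 PM = 8 h 7 min
Thu: 8:20 AM–5:53 PM = 9 h 33 min
Fri: 5:42 AM–4:59 PM = 11 h 17 min
Sat: 5:34 AM–3:02 PM = 9 h 28 min
Total worked: 45 h 43 min = 45.72 h.
Threshold 40 h → overtime 5 h 43 min, regular 40 h 0 min.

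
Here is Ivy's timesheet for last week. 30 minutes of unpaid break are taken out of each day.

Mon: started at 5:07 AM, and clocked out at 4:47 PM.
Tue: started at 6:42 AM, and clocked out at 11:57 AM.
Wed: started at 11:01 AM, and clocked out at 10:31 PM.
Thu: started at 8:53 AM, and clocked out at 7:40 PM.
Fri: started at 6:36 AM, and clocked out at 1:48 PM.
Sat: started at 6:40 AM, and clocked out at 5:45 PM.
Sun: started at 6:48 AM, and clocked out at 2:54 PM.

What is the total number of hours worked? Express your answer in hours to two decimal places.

Mon: 5:07 AM–4:47 PM = 11 h 40 min; less 30 min break → 11 h 10 min
Tue: 6:42 AM–11:57 AM = 5 h 15 min; less 30 min break → 4 h 45 min
Wed: 11:01 AM–10:31 PM = 11 h 30 min; less 30 min break → 11 h 0 min
Thu: 8:53 AM–7:40 PM = 10 h 47 min; less 30 min break → 10 h 17 min
Fri: 6:36 AM–1:48 PM = 7 h 12 min; less 30 min break → 6 h 42 min
Sat: 6:40 AM–5:45 PM = 11 h 5 min; less 30 min break → 10 h 35 min
Sun: 6:48 AM–2:54 PM = 8 h 6 min; less 30 min break → 7 h 36 min
Total: 11 h 10 min + 4 h 45 min + 11 h 0 min + 10 h 17 min + 6 h 42 min + 10 h 35 min + 7 h 36 min = 62 h 5 min.

62.08 hours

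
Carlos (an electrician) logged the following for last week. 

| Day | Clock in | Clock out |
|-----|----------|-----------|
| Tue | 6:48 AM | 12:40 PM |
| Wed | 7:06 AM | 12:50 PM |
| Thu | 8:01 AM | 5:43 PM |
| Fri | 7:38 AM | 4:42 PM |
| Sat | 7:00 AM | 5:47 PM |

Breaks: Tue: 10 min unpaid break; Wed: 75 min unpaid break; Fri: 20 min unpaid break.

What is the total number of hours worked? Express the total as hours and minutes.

39 h 24 min

Tue: 6:48 AM–12:40 PM = 5 h 52 min; less 10 min break → 5 h 42 min
Wed: 7:06 AM–12:50 PM = 5 h 44 min; less 75 min break → 4 h 29 min
Thu: 8:01 AM–5:43 PM = 9 h 42 min
Fri: 7:38 AM–4:42 PM = 9 h 4 min; less 20 min break → 8 h 44 min
Sat: 7:00 AM–5:47 PM = 10 h 47 min
Total: 5 h 42 min + 4 h 29 min + 9 h 42 min + 8 h 44 min + 10 h 47 min = 39 h 24 min.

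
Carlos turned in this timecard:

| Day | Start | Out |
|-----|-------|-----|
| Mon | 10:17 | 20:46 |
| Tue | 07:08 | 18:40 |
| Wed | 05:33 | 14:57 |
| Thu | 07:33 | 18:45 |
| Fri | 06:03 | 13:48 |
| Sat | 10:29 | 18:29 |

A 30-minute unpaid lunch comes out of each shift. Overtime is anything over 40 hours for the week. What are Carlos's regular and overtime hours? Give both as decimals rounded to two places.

Mon: 10:17–20:46 = 10 h 29 min; less 30 min break → 9 h 59 min
Tue: 07:08–18:40 = 11 h 32 min; less 30 min break → 11 h 2 min
Wed: 05:33–14:57 = 9 h 24 min; less 30 min break → 8 h 54 min
Thu: 07:33–18:45 = 11 h 12 min; less 30 min break → 10 h 42 min
Fri: 06:03–13:48 = 7 h 45 min; less 30 min break → 7 h 15 min
Sat: 10:29–18:29 = 8 h 0 min; less 30 min break → 7 h 30 min
Total worked: 55 h 22 min = 55.37 h.
Threshold 40 h → overtime 15 h 22 min, regular 40 h 0 min.

Regular 40.00 hours, overtime 15.37 hours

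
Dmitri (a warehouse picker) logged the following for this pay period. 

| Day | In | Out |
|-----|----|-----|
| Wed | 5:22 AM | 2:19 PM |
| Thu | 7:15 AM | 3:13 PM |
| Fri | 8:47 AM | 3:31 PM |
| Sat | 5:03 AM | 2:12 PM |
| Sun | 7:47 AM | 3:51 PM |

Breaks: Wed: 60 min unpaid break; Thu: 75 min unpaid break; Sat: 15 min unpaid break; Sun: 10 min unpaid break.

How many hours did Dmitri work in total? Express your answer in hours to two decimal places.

Wed: 5:22 AM–2:19 PM = 8 h 57 min; less 60 min break → 7 h 57 min
Thu: 7:15 AM–3:13 PM = 7 h 58 min; less 75 min break → 6 h 43 min
Fri: 8:47 AM–3:31 PM = 6 h 44 min
Sat: 5:03 AM–2:12 PM = 9 h 9 min; less 15 min break → 8 h 54 min
Sun: 7:47 AM–3:51 PM = 8 h 4 min; less 10 min break → 7 h 54 min
Total: 7 h 57 min + 6 h 43 min + 6 h 44 min + 8 h 54 min + 7 h 54 min = 38 h 12 min.

38.20 hours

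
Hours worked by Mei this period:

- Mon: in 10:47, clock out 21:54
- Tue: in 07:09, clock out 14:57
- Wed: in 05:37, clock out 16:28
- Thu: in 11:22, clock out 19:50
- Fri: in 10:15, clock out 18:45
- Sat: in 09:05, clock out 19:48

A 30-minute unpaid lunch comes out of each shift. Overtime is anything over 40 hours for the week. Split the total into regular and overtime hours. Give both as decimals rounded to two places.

Regular 40.00 hours, overtime 14.45 hours

Mon: 10:47–21:54 = 11 h 7 min; less 30 min break → 10 h 37 min
Tue: 07:09–14:57 = 7 h 48 min; less 30 min break → 7 h 18 min
Wed: 05:37–16:28 = 10 h 51 min; less 30 min break → 10 h 21 min
Thu: 11:22–19:50 = 8 h 28 min; less 30 min break → 7 h 58 min
Fri: 10:15–18:45 = 8 h 30 min; less 30 min break → 8 h 0 min
Sat: 09:05–19:48 = 10 h 43 min; less 30 min break → 10 h 13 min
Total worked: 54 h 27 min = 54.45 h.
Threshold 40 h → overtime 14 h 27 min, regular 40 h 0 min.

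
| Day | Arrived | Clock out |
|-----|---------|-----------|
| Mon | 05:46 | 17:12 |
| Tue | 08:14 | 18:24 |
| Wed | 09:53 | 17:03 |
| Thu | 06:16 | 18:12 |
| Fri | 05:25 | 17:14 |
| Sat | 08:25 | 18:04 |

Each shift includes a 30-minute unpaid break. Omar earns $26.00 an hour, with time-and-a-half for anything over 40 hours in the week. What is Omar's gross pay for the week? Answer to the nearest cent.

Mon: 05:46–17:12 = 11 h 26 min; less 30 min break → 10 h 56 min
Tue: 08:14–18:24 = 10 h 10 min; less 30 min break → 9 h 40 min
Wed: 09:53–17:03 = 7 h 10 min; less 30 min break → 6 h 40 min
Thu: 06:16–18:12 = 11 h 56 min; less 30 min break → 11 h 26 min
Fri: 05:25–17:14 = 11 h 49 min; less 30 min break → 11 h 19 min
Sat: 08:25–18:04 = 9 h 39 min; less 30 min break → 9 h 9 min
Total worked: 59 h 10 min = 3550 min.
Regular 40 h 0 min = 2400 min at $26.00/h; overtime 19 h 10 min = 1150 min at $39.00/h.
Pay = (2400 × $26.00 + 1150 × $39.00) ÷ 60 = $1787.50.

$1787.50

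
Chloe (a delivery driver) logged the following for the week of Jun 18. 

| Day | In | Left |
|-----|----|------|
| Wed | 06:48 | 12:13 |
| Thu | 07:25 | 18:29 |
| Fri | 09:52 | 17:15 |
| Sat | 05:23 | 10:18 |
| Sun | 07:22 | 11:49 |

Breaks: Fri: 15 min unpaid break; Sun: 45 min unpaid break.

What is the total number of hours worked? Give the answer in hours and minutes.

Wed: 06:48–12:13 = 5 h 25 min
Thu: 07:25–18:29 = 11 h 4 min
Fri: 09:52–17:15 = 7 h 23 min; less 15 min break → 7 h 8 min
Sat: 05:23–10:18 = 4 h 55 min
Sun: 07:22–11:49 = 4 h 27 min; less 45 min break → 3 h 42 min
Total: 5 h 25 min + 11 h 4 min + 7 h 8 min + 4 h 55 min + 3 h 42 min = 32 h 14 min.

32 h 14 min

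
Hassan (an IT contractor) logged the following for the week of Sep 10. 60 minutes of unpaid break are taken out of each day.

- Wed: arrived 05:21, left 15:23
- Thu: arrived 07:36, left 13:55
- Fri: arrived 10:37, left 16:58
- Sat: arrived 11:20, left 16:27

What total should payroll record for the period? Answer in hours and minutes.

Wed: 05:21–15:23 = 10 h 2 min; less 60 min break → 9 h 2 min
Thu: 07:36–13:55 = 6 h 19 min; less 60 min break → 5 h 19 min
Fri: 10:37–16:58 = 6 h 21 min; less 60 min break → 5 h 21 min
Sat: 11:20–16:27 = 5 h 7 min; less 60 min break → 4 h 7 min
Total: 9 h 2 min + 5 h 19 min + 5 h 21 min + 4 h 7 min = 23 h 49 min.

23 h 49 min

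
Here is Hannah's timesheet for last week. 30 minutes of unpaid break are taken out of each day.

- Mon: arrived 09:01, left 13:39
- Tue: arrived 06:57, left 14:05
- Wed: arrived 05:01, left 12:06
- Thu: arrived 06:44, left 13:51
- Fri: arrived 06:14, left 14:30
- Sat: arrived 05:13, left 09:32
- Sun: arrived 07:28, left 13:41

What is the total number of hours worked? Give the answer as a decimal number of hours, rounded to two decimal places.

Mon: 09:01–13:39 = 4 h 38 min; less 30 min break → 4 h 8 min
Tue: 06:57–14:05 = 7 h 8 min; less 30 min break → 6 h 38 min
Wed: 05:01–12:06 = 7 h 5 min; less 30 min break → 6 h 35 min
Thu: 06:44–13:51 = 7 h 7 min; less 30 min break → 6 h 37 min
Fri: 06:14–14:30 = 8 h 16 min; less 30 min break → 7 h 46 min
Sat: 05:13–09:32 = 4 h 19 min; less 30 min break → 3 h 49 min
Sun: 07:28–13:41 = 6 h 13 min; less 30 min break → 5 h 43 min
Total: 4 h 8 min + 6 h 38 min + 6 h 35 min + 6 h 37 min + 7 h 46 min + 3 h 49 min + 5 h 43 min = 41 h 16 min.

41.27 hours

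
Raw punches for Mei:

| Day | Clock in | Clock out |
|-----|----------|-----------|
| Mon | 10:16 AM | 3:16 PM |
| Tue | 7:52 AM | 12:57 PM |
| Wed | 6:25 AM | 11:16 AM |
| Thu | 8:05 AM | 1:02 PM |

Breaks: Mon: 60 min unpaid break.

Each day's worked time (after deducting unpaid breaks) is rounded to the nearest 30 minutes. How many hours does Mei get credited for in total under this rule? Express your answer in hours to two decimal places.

Mon: 10:16 AM–3:16 PM = 5 h 0 min − 60 min = 4 h 0 min → rounds to 4 h 0 min
Tue: 7:52 AM–12:57 PM = 5 h 5 min → rounds to 5 h 0 min
Wed: 6:25 AM–11:16 AM = 4 h 51 min → rounds to 5 h 0 min
Thu: 8:05 AM–1:02 PM = 4 h 57 min → rounds to 5 h 0 min
Total credited: 19 h 0 min.

19.00 hours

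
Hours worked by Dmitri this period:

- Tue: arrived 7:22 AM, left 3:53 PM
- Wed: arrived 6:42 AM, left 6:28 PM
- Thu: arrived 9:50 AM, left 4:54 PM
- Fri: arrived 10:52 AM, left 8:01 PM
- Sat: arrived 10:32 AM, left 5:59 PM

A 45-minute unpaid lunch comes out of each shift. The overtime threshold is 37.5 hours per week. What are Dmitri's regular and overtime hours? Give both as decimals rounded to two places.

Regular 37.50 hours, overtime 2.70 hours

Tue: 7:22 AM–3:53 PM = 8 h 31 min; less 45 min break → 7 h 46 min
Wed: 6:42 AM–6:28 PM = 11 h 46 min; less 45 min break → 11 h 1 min
Thu: 9:50 AM–4:54 PM = 7 h 4 min; less 45 min break → 6 h 19 min
Fri: 10:52 AM–8:01 PM = 9 h 9 min; less 45 min break → 8 h 24 min
Sat: 10:32 AM–5:59 PM = 7 h 27 min; less 45 min break → 6 h 42 min
Total worked: 40 h 12 min = 40.20 h.
Threshold 37.5 h → overtime 2 h 42 min, regular 37 h 30 min.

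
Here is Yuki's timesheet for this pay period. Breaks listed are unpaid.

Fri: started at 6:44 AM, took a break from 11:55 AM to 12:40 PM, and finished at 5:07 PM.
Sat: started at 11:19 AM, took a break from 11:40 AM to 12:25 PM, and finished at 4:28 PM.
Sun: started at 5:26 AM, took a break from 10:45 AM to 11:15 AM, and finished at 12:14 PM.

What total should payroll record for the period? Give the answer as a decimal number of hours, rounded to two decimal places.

Fri: 6:44 AM–5:07 PM = 10 h 23 min; less 45 min break → 9 h 38 min
Sat: 11:19 AM–4:28 PM = 5 h 9 min; less 45 min break → 4 h 24 min
Sun: 5:26 AM–12:14 PM = 6 h 48 min; less 30 min break → 6 h 18 min
Total: 9 h 38 min + 4 h 24 min + 6 h 18 min = 20 h 20 min.

20.33 hours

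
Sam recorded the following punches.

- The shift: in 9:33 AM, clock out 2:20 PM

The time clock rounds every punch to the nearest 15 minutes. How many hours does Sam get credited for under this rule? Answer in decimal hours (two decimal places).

4.75 hours

The shift: in 9:33 AM→9:30 AM, out 2:20 PM→2:15 PM; 4 h 45 min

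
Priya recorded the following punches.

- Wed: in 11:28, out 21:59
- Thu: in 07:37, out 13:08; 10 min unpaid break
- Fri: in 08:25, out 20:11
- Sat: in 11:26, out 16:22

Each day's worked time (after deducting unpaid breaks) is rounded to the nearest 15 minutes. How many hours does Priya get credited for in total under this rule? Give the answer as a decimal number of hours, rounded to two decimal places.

32.50 hours

Wed: 11:28–21:59 = 10 h 31 min → rounds to 10 h 30 min
Thu: 07:37–13:08 = 5 h 31 min − 10 min = 5 h 21 min → rounds to 5 h 15 min
Fri: 08:25–20:11 = 11 h 46 min → rounds to 11 h 45 min
Sat: 11:26–16:22 = 4 h 56 min → rounds to 5 h 0 min
Total credited: 32 h 30 min.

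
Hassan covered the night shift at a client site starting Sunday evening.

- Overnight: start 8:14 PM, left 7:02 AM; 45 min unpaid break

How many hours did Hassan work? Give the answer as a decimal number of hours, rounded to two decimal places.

Overnight: 8:14 PM → midnight = 3 h 46 min; midnight → 7:02 AM = 7 h 2 min; span 10 h 48 min; less 45 min break → 10 h 3 min

10.05 hours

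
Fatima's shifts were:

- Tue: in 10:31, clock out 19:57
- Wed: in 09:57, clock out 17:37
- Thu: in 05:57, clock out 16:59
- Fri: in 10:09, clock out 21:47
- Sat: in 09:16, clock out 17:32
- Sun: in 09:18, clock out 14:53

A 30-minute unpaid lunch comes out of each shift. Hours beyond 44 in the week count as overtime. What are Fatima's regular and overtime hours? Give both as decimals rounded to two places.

Tue: 10:31–19:57 = 9 h 26 min; less 30 min break → 8 h 56 min
Wed: 09:57–17:37 = 7 h 40 min; less 30 min break → 7 h 10 min
Thu: 05:57–16:59 = 11 h 2 min; less 30 min break → 10 h 32 min
Fri: 10:09–21:47 = 11 h 38 min; less 30 min break → 11 h 8 min
Sat: 09:16–17:32 = 8 h 16 min; less 30 min break → 7 h 46 min
Sun: 09:18–14:53 = 5 h 35 min; less 30 min break → 5 h 5 min
Total worked: 50 h 37 min = 50.62 h.
Threshold 44 h → overtime 6 h 37 min, regular 44 h 0 min.

Regular 44.00 hours, overtime 6.62 hours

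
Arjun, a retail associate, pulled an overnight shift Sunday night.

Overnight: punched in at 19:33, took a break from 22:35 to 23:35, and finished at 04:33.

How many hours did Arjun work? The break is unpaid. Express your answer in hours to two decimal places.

8.00 hours

Overnight: 19:33 → midnight = 4 h 27 min; midnight → 04:33 = 4 h 33 min; span 9 h 0 min; less 60 min break → 8 h 0 min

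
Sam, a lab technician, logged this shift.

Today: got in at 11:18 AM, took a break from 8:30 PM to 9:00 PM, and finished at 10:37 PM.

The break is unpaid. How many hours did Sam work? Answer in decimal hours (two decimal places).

10.82 hours

Today: 11:18 AM–10:37 PM = 11 h 19 min; less 30 min break → 10 h 49 min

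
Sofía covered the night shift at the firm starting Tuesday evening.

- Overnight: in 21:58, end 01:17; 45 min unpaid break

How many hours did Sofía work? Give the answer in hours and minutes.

2 h 34 min

Overnight: 21:58 → midnight = 2 h 2 min; midnight → 01:17 = 1 h 17 min; span 3 h 19 min; less 45 min break → 2 h 34 min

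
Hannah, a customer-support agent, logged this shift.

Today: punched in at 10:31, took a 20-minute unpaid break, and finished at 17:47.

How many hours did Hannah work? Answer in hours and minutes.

Today: 10:31–17:47 = 7 h 16 min; less 20 min break → 6 h 56 min

6 h 56 min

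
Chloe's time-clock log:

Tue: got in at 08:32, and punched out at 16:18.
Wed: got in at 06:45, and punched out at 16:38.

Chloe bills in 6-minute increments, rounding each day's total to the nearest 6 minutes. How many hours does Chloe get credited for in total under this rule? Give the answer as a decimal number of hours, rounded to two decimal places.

17.70 hours

Tue: 08:32–16:18 = 7 h 46 min → rounds to 7 h 48 min
Wed: 06:45–16:38 = 9 h 53 min → rounds to 9 h 54 min
Total credited: 17 h 42 min.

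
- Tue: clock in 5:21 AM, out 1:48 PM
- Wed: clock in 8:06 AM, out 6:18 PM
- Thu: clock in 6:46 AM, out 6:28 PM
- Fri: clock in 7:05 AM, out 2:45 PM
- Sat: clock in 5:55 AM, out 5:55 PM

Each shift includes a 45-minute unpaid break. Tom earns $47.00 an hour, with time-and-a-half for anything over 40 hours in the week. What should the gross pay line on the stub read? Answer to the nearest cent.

Tue: 5:21 AM–1:48 PM = 8 h 27 min; less 45 min break → 7 h 42 min
Wed: 8:06 AM–6:18 PM = 10 h 12 min; less 45 min break → 9 h 27 min
Thu: 6:46 AM–6:28 PM = 11 h 42 min; less 45 min break → 10 h 57 min
Fri: 7:05 AM–2:45 PM = 7 h 40 min; less 45 min break → 6 h 55 min
Sat: 5:55 AM–5:55 PM = 12 h 0 min; less 45 min break → 11 h 15 min
Total worked: 46 h 16 min = 2776 min.
Regular 40 h 0 min = 2400 min at $47.00/h; overtime 6 h 16 min = 376 min at $70.50/h.
Pay = (2400 × $47.00 + 376 × $70.50) ÷ 60 = $2321.80.

$2321.80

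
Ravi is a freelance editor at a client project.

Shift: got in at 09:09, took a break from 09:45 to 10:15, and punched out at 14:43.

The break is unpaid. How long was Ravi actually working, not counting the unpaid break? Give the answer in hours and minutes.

5 h 4 min

Shift: 09:09–14:43 = 5 h 34 min; less 30 min break → 5 h 4 min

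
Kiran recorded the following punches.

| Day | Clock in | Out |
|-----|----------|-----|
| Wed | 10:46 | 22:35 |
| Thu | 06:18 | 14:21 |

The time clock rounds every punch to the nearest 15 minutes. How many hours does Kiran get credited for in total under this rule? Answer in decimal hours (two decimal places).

Wed: in 10:46→10:45, out 22:35→22:30; 11 h 45 min
Thu: in 06:18→06:15, out 14:21→14:15; 8 h 0 min
Total credited: 19 h 45 min.

19.75 hours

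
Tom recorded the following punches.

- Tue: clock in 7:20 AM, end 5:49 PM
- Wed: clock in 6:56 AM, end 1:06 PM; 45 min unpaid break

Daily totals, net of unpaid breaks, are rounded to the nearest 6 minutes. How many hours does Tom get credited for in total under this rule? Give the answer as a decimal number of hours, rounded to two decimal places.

Tue: 7:20 AM–5:49 PM = 10 h 29 min → rounds to 10 h 30 min
Wed: 6:56 AM–1:06 PM = 6 h 10 min − 45 min = 5 h 25 min → rounds to 5 h 24 min
Total credited: 15 h 54 min.

15.90 hours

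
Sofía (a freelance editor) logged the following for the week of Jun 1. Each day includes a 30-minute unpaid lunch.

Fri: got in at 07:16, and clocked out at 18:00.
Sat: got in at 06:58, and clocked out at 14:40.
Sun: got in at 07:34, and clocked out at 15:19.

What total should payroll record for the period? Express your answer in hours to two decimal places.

Fri: 07:16–18:00 = 10 h 44 min; less 30 min break → 10 h 14 min
Sat: 06:58–14:40 = 7 h 42 min; less 30 min break → 7 h 12 min
Sun: 07:34–15:19 = 7 h 45 min; less 30 min break → 7 h 15 min
Total: 10 h 14 min + 7 h 12 min + 7 h 15 min = 24 h 41 min.

24.68 hours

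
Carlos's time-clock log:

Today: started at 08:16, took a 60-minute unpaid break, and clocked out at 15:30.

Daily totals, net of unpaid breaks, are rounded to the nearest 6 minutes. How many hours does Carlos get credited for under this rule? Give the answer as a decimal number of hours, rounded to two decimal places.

6.20 hours

Today: 08:16–15:30 = 7 h 14 min − 60 min = 6 h 14 min → rounds to 6 h 12 min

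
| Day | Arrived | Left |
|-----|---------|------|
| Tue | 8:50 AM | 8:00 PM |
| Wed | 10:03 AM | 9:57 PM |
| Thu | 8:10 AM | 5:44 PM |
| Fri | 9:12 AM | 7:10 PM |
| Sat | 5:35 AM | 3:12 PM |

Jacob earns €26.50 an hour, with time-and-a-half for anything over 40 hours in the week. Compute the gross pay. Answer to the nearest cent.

€1545.61

Tue: 8:50 AM–8:00 PM = 11 h 10 min
Wed: 10:03 AM–9:57 PM = 11 h 54 min
Thu: 8:10 AM–5:44 PM = 9 h 34 min
Fri: 9:12 AM–7:10 PM = 9 h 58 min
Sat: 5:35 AM–3:12 PM = 9 h 37 min
Total worked: 52 h 13 min = 3133 min.
Regular 40 h 0 min = 2400 min at €26.50/h; overtime 12 h 13 min = 733 min at €39.75/h.
Pay = (2400 × €26.50 + 733 × €39.75) ÷ 60 = €1545.61.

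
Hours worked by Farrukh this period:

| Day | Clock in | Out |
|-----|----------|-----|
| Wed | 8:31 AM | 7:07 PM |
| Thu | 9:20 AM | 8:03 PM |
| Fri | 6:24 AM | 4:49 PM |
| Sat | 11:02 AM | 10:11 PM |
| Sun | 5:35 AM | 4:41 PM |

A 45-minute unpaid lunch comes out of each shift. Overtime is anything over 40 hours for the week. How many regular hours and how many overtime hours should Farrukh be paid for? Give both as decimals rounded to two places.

Regular 40.00 hours, overtime 10.23 hours

Wed: 8:31 AM–7:07 PM = 10 h 36 min; less 45 min break → 9 h 51 min
Thu: 9:20 AM–8:03 PM = 10 h 43 min; less 45 min break → 9 h 58 min
Fri: 6:24 AM–4:49 PM = 10 h 25 min; less 45 min break → 9 h 40 min
Sat: 11:02 AM–10:11 PM = 11 h 9 min; less 45 min break → 10 h 24 min
Sun: 5:35 AM–4:41 PM = 11 h 6 min; less 45 min break → 10 h 21 min
Total worked: 50 h 14 min = 50.23 h.
Threshold 40 h → overtime 10 h 14 min, regular 40 h 0 min.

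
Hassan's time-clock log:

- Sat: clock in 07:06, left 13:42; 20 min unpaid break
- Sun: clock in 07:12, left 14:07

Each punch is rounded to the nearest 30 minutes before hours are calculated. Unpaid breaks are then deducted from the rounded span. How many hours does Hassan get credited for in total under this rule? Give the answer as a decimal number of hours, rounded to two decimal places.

13.17 hours

Sat: in 07:06→07:00, out 13:42→13:30; 6 h 30 min − 20 min = 6 h 10 min
Sun: in 07:12→07:00, out 14:07→14:00; 7 h 0 min
Total credited: 13 h 10 min.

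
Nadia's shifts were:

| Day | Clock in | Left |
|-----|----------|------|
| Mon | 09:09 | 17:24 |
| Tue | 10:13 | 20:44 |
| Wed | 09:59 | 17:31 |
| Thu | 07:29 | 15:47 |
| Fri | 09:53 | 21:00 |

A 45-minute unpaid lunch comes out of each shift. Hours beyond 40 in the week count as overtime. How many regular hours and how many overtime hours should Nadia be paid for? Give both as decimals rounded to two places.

Regular 40.00 hours, overtime 1.97 hours

Mon: 09:09–17:24 = 8 h 15 min; less 45 min break → 7 h 30 min
Tue: 10:13–20:44 = 10 h 31 min; less 45 min break → 9 h 46 min
Wed: 09:59–17:31 = 7 h 32 min; less 45 min break → 6 h 47 min
Thu: 07:29–15:47 = 8 h 18 min; less 45 min break → 7 h 33 min
Fri: 09:53–21:00 = 11 h 7 min; less 45 min break → 10 h 22 min
Total worked: 41 h 58 min = 41.97 h.
Threshold 40 h → overtime 1 h 58 min, regular 40 h 0 min.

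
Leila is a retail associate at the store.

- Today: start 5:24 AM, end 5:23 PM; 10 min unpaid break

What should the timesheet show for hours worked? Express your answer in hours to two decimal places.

11.82 hours

Today: 5:24 AM–5:23 PM = 11 h 59 min; less 10 min break → 11 h 49 min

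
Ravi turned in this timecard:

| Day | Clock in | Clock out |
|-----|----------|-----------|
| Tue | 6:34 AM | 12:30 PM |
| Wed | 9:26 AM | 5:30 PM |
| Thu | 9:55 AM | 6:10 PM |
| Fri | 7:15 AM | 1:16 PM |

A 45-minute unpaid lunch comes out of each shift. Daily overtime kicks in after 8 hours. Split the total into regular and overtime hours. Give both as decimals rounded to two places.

Tue: 6:34 AM–12:30 PM = 5 h 56 min; less 45 min break → 5 h 11 min
Wed: 9:26 AM–5:30 PM = 8 h 4 min; less 45 min break → 7 h 19 min
Thu: 9:55 AM–6:10 PM = 8 h 15 min; less 45 min break → 7 h 30 min
Fri: 7:15 AM–1:16 PM = 6 h 1 min; less 45 min break → 5 h 16 min
Tue reg 5 h 11 min / OT 0 h 0 min; Wed reg 7 h 19 min / OT 0 h 0 min; Thu reg 7 h 30 min / OT 0 h 0 min; Fri reg 5 h 16 min / OT 0 h 0 min.
Totals: regular 25 h 16 min, overtime 0 h 0 min.

Regular 25.27 hours, overtime 0.00 hours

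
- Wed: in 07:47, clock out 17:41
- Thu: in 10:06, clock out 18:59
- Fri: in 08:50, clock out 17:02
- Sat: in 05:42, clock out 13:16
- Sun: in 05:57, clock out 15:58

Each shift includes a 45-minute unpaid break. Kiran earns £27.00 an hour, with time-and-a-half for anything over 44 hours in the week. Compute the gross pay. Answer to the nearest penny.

£1102.05

Wed: 07:47–17:41 = 9 h 54 min; less 45 min break → 9 h 9 min
Thu: 10:06–18:59 = 8 h 53 min; less 45 min break → 8 h 8 min
Fri: 08:50–17:02 = 8 h 12 min; less 45 min break → 7 h 27 min
Sat: 05:42–13:16 = 7 h 34 min; less 45 min break → 6 h 49 min
Sun: 05:57–15:58 = 10 h 1 min; less 45 min break → 9 h 16 min
Total worked: 40 h 49 min = 2449 min.
Regular 40 h 49 min = 2449 min at £27.00/h; overtime 0 h 0 min = 0 min at £40.50/h.
Pay = (2449 × £27.00 + 0 × £40.50) ÷ 60 = £1102.05.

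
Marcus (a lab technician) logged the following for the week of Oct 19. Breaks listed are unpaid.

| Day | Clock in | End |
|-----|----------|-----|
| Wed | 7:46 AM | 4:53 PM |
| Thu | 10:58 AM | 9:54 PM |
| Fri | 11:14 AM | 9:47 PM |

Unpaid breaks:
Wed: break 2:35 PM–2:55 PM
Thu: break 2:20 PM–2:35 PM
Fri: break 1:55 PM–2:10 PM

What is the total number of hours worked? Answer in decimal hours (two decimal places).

Wed: 7:46 AM–4:53 PM = 9 h 7 min; less 20 min break → 8 h 47 min
Thu: 10:58 AM–9:54 PM = 10 h 56 min; less 15 min break → 10 h 41 min
Fri: 11:14 AM–9:47 PM = 10 h 33 min; less 15 min break → 10 h 18 min
Total: 8 h 47 min + 10 h 41 min + 10 h 18 min = 29 h 46 min.

29.77 hours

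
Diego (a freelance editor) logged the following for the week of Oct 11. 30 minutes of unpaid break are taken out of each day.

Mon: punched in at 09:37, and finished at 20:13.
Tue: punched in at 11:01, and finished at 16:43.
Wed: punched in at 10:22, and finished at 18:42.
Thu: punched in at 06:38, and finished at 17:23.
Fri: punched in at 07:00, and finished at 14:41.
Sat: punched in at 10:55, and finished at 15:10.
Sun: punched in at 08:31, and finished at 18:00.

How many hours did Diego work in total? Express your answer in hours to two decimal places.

Mon: 09:37–20:13 = 10 h 36 min; less 30 min break → 10 h 6 min
Tue: 11:01–16:43 = 5 h 42 min; less 30 min break → 5 h 12 min
Wed: 10:22–18:42 = 8 h 20 min; less 30 min break → 7 h 50 min
Thu: 06:38–17:23 = 10 h 45 min; less 30 min break → 10 h 15 min
Fri: 07:00–14:41 = 7 h 41 min; less 30 min break → 7 h 11 min
Sat: 10:55–15:10 = 4 h 15 min; less 30 min break → 3 h 45 min
Sun: 08:31–18:00 = 9 h 29 min; less 30 min break → 8 h 59 min
Total: 10 h 6 min + 5 h 12 min + 7 h 50 min + 10 h 15 min + 7 h 11 min + 3 h 45 min + 8 h 59 min = 53 h 18 min.

53.30 hours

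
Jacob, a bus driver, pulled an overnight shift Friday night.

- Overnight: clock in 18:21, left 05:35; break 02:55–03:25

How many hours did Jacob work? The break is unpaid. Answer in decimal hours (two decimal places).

Overnight: 18:21 → midnight = 5 h 39 min; midnight → 05:35 = 5 h 35 min; span 11 h 14 min; less 30 min break → 10 h 44 min

10.73 hours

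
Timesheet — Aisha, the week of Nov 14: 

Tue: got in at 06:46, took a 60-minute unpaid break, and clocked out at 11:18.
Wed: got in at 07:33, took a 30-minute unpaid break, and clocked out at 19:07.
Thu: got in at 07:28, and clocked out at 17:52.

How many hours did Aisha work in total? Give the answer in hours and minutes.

Tue: 06:46–11:18 = 4 h 32 min; less 60 min break → 3 h 32 min
Wed: 07:33–19:07 = 11 h 34 min; less 30 min break → 11 h 4 min
Thu: 07:28–17:52 = 10 h 24 min
Total: 3 h 32 min + 11 h 4 min + 10 h 24 min = 25 h 0 min.

25 h 0 min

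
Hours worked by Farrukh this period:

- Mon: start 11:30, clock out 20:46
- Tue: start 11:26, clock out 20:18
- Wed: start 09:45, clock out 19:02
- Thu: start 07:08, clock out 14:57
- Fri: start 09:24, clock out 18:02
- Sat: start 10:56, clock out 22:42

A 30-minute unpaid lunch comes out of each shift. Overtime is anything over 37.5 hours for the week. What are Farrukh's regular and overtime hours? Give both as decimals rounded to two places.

Regular 37.50 hours, overtime 15.13 hours

Mon: 11:30–20:46 = 9 h 16 min; less 30 min break → 8 h 46 min
Tue: 11:26–20:18 = 8 h 52 min; less 30 min break → 8 h 22 min
Wed: 09:45–19:02 = 9 h 17 min; less 30 min break → 8 h 47 min
Thu: 07:08–14:57 = 7 h 49 min; less 30 min break → 7 h 19 min
Fri: 09:24–18:02 = 8 h 38 min; less 30 min break → 8 h 8 min
Sat: 10:56–22:42 = 11 h 46 min; less 30 min break → 11 h 16 min
Total worked: 52 h 38 min = 52.63 h.
Threshold 37.5 h → overtime 15 h 8 min, regular 37 h 30 min.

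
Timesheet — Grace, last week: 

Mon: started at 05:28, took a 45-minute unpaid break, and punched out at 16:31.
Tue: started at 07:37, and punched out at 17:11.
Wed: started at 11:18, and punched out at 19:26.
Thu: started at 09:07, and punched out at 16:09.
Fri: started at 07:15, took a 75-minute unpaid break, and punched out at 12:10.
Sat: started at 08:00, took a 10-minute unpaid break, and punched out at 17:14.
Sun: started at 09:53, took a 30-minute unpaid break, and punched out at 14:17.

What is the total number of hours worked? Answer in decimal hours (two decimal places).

51.67 hours

Mon: 05:28–16:31 = 11 h 3 min; less 45 min break → 10 h 18 min
Tue: 07:37–17:11 = 9 h 34 min
Wed: 11:18–19:26 = 8 h 8 min
Thu: 09:07–16:09 = 7 h 2 min
Fri: 07:15–12:10 = 4 h 55 min; less 75 min break → 3 h 40 min
Sat: 08:00–17:14 = 9 h 14 min; less 10 min break → 9 h 4 min
Sun: 09:53–14:17 = 4 h 24 min; less 30 min break → 3 h 54 min
Total: 10 h 18 min + 9 h 34 min + 8 h 8 min + 7 h 2 min + 3 h 40 min + 9 h 4 min + 3 h 54 min = 51 h 40 min.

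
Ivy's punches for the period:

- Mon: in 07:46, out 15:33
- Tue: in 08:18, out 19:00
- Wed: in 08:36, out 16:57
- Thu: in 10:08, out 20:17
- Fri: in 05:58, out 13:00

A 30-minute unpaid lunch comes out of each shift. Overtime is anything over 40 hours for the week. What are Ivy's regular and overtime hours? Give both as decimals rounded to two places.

Mon: 07:46–15:33 = 7 h 47 min; less 30 min break → 7 h 17 min
Tue: 08:18–19:00 = 10 h 42 min; less 30 min break → 10 h 12 min
Wed: 08:36–16:57 = 8 h 21 min; less 30 min break → 7 h 51 min
Thu: 10:08–20:17 = 10 h 9 min; less 30 min break → 9 h 39 min
Fri: 05:58–13:00 = 7 h 2 min; less 30 min break → 6 h 32 min
Total worked: 41 h 31 min = 41.52 h.
Threshold 40 h → overtime 1 h 31 min, regular 40 h 0 min.

Regular 40.00 hours, overtime 1.52 hours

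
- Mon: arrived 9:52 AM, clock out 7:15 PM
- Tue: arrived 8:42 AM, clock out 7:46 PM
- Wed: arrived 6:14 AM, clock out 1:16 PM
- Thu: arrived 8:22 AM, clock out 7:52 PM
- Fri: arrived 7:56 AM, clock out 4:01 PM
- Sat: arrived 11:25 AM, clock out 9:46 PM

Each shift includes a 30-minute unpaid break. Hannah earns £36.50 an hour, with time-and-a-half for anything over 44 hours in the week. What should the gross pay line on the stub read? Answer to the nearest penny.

£2176.31

Mon: 9:52 AM–7:15 PM = 9 h 23 min; less 30 min break → 8 h 53 min
Tue: 8:42 AM–7:46 PM = 11 h 4 min; less 30 min break → 10 h 34 min
Wed: 6:14 AM–1:16 PM = 7 h 2 min; less 30 min break → 6 h 32 min
Thu: 8:22 AM–7:52 PM = 11 h 30 min; less 30 min break → 11 h 0 min
Fri: 7:56 AM–4:01 PM = 8 h 5 min; less 30 min break → 7 h 35 min
Sat: 11:25 AM–9:46 PM = 10 h 21 min; less 30 min break → 9 h 51 min
Total worked: 54 h 25 min = 3265 min.
Regular 44 h 0 min = 2640 min at £36.50/h; overtime 10 h 25 min = 625 min at £54.75/h.
Pay = (2640 × £36.50 + 625 × £54.75) ÷ 60 = £2176.31.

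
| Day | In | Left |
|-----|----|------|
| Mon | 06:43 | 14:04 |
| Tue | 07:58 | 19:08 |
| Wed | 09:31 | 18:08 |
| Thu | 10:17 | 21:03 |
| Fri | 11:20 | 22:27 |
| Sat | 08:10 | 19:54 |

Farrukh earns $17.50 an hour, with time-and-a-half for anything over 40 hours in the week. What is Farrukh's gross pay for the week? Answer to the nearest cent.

Mon: 06:43–14:04 = 7 h 21 min
Tue: 07:58–19:08 = 11 h 10 min
Wed: 09:31–18:08 = 8 h 37 min
Thu: 10:17–21:03 = 10 h 46 min
Fri: 11:20–22:27 = 11 h 7 min
Sat: 08:10–19:54 = 11 h 44 min
Total worked: 60 h 45 min = 3645 min.
Regular 40 h 0 min = 2400 min at $17.50/h; overtime 20 h 45 min = 1245 min at $26.25/h.
Pay = (2400 × $17.50 + 1245 × $26.25) ÷ 60 = $1244.69.

$1244.69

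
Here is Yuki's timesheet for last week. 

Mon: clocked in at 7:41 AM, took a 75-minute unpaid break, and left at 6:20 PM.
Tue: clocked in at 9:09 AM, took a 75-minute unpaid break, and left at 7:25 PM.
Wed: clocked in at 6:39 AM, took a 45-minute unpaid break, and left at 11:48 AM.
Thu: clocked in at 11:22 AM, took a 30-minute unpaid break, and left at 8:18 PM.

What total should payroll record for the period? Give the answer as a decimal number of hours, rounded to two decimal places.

31.25 hours

Mon: 7:41 AM–6:20 PM = 10 h 39 min; less 75 min break → 9 h 24 min
Tue: 9:09 AM–7:25 PM = 10 h 16 min; less 75 min break → 9 h 1 min
Wed: 6:39 AM–11:48 AM = 5 h 9 min; less 45 min break → 4 h 24 min
Thu: 11:22 AM–8:18 PM = 8 h 56 min; less 30 min break → 8 h 26 min
Total: 9 h 24 min + 9 h 1 min + 4 h 24 min + 8 h 26 min = 31 h 15 min.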